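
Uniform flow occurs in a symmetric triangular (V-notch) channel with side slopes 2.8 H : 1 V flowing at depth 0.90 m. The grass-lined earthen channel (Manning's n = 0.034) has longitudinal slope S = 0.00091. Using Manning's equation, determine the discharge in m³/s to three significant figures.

1.14 m³/s

A = z·y² = 2.8×0.90² = 2.268 m²
P = 2y√(1+z²) = 2×0.90×√(1+2.8²) = 5.352 m
R = A/P = 2.268/5.352 = 0.4238 m
Q = (1/n)·A·R^(2/3)·S^(1/2) = (1/0.034) × 2.268 × 0.4238^(2/3) × 0.00091^(1/2) = 1.135 m³/s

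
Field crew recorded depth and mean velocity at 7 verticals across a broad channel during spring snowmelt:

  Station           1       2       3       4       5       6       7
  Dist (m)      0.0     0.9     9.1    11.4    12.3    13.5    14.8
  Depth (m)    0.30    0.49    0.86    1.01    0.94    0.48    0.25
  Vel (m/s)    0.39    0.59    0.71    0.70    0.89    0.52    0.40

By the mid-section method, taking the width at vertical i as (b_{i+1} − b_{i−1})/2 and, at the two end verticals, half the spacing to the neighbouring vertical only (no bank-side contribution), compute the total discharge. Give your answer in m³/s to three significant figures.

w_1 = (0.9 − 0.0)/2 = 0.45 m; q_1 = 0.39 × 0.30 × 0.45 = 0.05265 m³/s
w_2 = (9.1 − 0.0)/2 = 4.55 m; q_2 = 0.59 × 0.49 × 4.55 = 1.315 m³/s
w_3 = (11.4 − 0.9)/2 = 5.25 m; q_3 = 0.71 × 0.86 × 5.25 = 3.206 m³/s
w_4 = (12.3 − 9.1)/2 = 1.6 m; q_4 = 0.70 × 1.01 × 1.6 = 1.131 m³/s
w_5 = (13.5 − 11.4)/2 = 1.05 m; q_5 = 0.89 × 0.94 × 1.05 = 0.8784 m³/s
w_6 = (14.8 − 12.3)/2 = 1.25 m; q_6 = 0.52 × 0.48 × 1.25 = 0.3120 m³/s
w_7 = (14.8 − 13.5)/2 = 0.65 m; q_7 = 0.40 × 0.25 × 0.65 = 0.06500 m³/s
Q = Σ qᵢ = 6.960 m³/s

6.96 m³/s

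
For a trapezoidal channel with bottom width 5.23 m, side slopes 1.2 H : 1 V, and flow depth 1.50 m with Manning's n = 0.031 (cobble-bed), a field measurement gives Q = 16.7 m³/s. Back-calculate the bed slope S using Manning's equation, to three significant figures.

A = (b + z·y)·y = (5.23 + 1.2×1.50)×1.50 = 10.55 m²
P = b + 2y√(1+z²) = 5.23 + 2×1.50×√(1+1.2²) = 9.916 m
R = A/P = 10.55/9.916 = 1.063 m
S = (Q·n / (1·A·R^(2/3)))² = (16.7×0.031 / (1×10.55×1.042))² = 0.002221

0.00222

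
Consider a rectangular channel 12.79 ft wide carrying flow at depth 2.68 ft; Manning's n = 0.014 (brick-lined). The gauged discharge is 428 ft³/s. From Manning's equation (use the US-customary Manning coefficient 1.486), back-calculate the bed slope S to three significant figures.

0.00593

A = b·y = 12.79 × 2.68 = 34.28 ft²
P = b + 2y = 12.79 + 2×2.68 = 18.15 ft
R = A/P = 34.28/18.15 = 1.889 ft
S = (Q·n / (1.486·A·R^(2/3)))² = (428×0.014 / (1.486×34.28×1.528))² = 0.005928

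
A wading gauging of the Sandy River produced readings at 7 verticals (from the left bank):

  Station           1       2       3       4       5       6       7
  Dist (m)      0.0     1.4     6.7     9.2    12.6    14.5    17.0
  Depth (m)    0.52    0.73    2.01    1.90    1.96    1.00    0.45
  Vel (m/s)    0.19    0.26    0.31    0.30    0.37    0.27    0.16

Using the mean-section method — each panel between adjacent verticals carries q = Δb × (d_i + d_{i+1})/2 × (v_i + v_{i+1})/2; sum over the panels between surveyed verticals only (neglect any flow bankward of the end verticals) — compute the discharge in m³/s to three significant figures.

7.24 m³/s

Panel 1-2: Δb = 1.4 m, d̄ = (0.52+0.73)/2 = 0.625, v̄ = (0.19+0.26)/2 = 0.225 → q = 1.4×0.625×0.225 = 0.1969 m³/s
Panel 2-3: Δb = 5.3 m, d̄ = (0.73+2.01)/2 = 1.37, v̄ = (0.26+0.31)/2 = 0.285 → q = 5.3×1.37×0.285 = 2.069 m³/s
Panel 3-4: Δb = 2.5 m, d̄ = (2.01+1.90)/2 = 1.955, v̄ = (0.31+0.30)/2 = 0.305 → q = 2.5×1.955×0.305 = 1.491 m³/s
Panel 4-5: Δb = 3.4 m, d̄ = (1.90+1.96)/2 = 1.93, v̄ = (0.30+0.37)/2 = 0.335 → q = 3.4×1.93×0.335 = 2.198 m³/s
Panel 5-6: Δb = 1.9 m, d̄ = (1.96+1.00)/2 = 1.48, v̄ = (0.37+0.27)/2 = 0.32 → q = 1.9×1.48×0.32 = 0.8998 m³/s
Panel 6-7: Δb = 2.5 m, d̄ = (1.00+0.45)/2 = 0.725, v̄ = (0.27+0.16)/2 = 0.215 → q = 2.5×0.725×0.215 = 0.3897 m³/s
Q = Σ q = 7.245 m³/s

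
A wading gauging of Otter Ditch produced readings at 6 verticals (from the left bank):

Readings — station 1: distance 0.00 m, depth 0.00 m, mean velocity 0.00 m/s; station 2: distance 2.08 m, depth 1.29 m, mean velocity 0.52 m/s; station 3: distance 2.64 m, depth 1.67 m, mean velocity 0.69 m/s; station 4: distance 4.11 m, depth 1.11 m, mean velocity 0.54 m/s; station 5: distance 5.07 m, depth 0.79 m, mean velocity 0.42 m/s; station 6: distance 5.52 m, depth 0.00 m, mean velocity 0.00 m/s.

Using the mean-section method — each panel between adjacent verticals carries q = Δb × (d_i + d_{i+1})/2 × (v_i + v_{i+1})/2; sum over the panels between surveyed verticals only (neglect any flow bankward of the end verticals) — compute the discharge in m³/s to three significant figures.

2.58 m³/s

Panel 1-2: Δb = 2.08 m, d̄ = (0.00+1.29)/2 = 0.645, v̄ = (0.00+0.52)/2 = 0.26 → q = 2.08×0.645×0.26 = 0.3488 m³/s
Panel 2-3: Δb = 0.56 m, d̄ = (1.29+1.67)/2 = 1.48, v̄ = (0.52+0.69)/2 = 0.605 → q = 0.56×1.48×0.605 = 0.5014 m³/s
Panel 3-4: Δb = 1.47 m, d̄ = (1.67+1.11)/2 = 1.39, v̄ = (0.69+0.54)/2 = 0.615 → q = 1.47×1.39×0.615 = 1.257 m³/s
Panel 4-5: Δb = 0.96 m, d̄ = (1.11+0.79)/2 = 0.95, v̄ = (0.54+0.42)/2 = 0.48 → q = 0.96×0.95×0.48 = 0.4378 m³/s
Panel 5-6: Δb = 0.45 m, d̄ = (0.79+0.00)/2 = 0.395, v̄ = (0.42+0.00)/2 = 0.21 → q = 0.45×0.395×0.21 = 0.03733 m³/s
Q = Σ q = 2.582 m³/s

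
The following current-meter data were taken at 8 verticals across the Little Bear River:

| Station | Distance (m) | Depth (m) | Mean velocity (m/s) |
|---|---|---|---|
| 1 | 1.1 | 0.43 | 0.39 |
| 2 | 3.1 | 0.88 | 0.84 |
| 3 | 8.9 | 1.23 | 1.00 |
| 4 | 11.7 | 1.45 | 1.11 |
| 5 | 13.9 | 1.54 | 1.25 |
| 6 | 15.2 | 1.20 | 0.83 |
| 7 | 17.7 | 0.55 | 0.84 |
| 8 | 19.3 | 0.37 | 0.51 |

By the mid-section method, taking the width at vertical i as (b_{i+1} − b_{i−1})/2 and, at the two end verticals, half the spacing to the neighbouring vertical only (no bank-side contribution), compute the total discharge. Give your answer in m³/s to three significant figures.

w_1 = (3.1 − 1.1)/2 = 1 m; q_1 = 0.39 × 0.43 × 1 = 0.1677 m³/s
w_2 = (8.9 − 1.1)/2 = 3.9 m; q_2 = 0.84 × 0.88 × 3.9 = 2.883 m³/s
w_3 = (11.7 − 3.1)/2 = 4.3 m; q_3 = 1.00 × 1.23 × 4.3 = 5.289 m³/s
w_4 = (13.9 − 8.9)/2 = 2.5 m; q_4 = 1.11 × 1.45 × 2.5 = 4.024 m³/s
w_5 = (15.2 − 11.7)/2 = 1.75 m; q_5 = 1.25 × 1.54 × 1.75 = 3.369 m³/s
w_6 = (17.7 − 13.9)/2 = 1.9 m; q_6 = 0.83 × 1.20 × 1.9 = 1.892 m³/s
w_7 = (19.3 − 15.2)/2 = 2.05 m; q_7 = 0.84 × 0.55 × 2.05 = 0.9471 m³/s
w_8 = (19.3 − 17.7)/2 = 0.8 m; q_8 = 0.51 × 0.37 × 0.8 = 0.1510 m³/s
Q = Σ qᵢ = 18.72 m³/s

18.7 m³/s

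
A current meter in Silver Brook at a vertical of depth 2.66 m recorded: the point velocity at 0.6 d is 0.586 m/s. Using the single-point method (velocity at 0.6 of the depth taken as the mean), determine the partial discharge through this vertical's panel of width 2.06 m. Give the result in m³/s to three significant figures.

3.21 m³/s

v̄ = v₀.₆ = 0.586 m/s
q = v̄ × d × w = 0.5860 × 2.66 × 2.06 = 3.211 m³/s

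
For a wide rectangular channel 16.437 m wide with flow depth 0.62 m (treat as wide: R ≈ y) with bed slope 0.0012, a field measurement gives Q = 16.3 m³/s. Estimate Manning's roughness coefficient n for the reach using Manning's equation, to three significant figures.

0.0157

A = b·y = 16.437 × 0.62 = 10.19 m²
Wide channel: R ≈ y = 0.62 m
n = (1/Q)·A·R^(2/3)·S^(1/2) = (1/16.3) × 10.19 × 0.7271 × 0.03464 = 0.01575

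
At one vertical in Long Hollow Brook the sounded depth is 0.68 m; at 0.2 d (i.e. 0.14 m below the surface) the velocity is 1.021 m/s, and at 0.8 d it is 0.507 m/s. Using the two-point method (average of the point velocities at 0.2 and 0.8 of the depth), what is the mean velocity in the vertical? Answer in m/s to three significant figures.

0.764 m/s

v̄ = (1.021 + 0.507) / 2 = 0.7640 m/s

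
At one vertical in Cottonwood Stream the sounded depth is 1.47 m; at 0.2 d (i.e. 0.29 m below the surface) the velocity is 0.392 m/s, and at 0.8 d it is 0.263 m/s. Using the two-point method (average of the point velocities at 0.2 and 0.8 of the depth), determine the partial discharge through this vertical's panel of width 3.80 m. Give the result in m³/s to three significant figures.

1.83 m³/s

v̄ = (0.392 + 0.263) / 2 = 0.3275 m/s
q = v̄ × d × w = 0.3275 × 1.47 × 3.80 = 1.829 m³/s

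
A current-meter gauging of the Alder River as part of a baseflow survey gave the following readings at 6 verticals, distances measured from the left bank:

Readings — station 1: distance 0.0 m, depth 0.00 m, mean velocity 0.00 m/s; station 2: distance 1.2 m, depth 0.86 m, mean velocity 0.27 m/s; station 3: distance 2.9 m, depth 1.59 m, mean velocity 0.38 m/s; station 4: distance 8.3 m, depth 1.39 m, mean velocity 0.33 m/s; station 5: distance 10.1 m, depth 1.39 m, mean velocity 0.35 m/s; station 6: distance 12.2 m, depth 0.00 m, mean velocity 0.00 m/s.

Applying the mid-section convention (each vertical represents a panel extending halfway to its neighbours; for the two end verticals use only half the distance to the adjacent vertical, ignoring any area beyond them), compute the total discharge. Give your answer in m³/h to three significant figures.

w_2 = (2.9 − 0.0)/2 = 1.45 m; q_2 = 0.27 × 0.86 × 1.45 = 0.3367 m³/s
w_3 = (8.3 − 1.2)/2 = 3.55 m; q_3 = 0.38 × 1.59 × 3.55 = 2.145 m³/s
w_4 = (10.1 − 2.9)/2 = 3.6 m; q_4 = 0.33 × 1.39 × 3.6 = 1.651 m³/s
w_5 = (12.2 − 8.3)/2 = 1.95 m; q_5 = 0.35 × 1.39 × 1.95 = 0.9487 m³/s
Stations 1, 6 contribute zero (depth or velocity is 0).
Q = Σ qᵢ = 5.082 m³/s
= 5.082 × 3600 = 18290 m³/h

18300 m³/h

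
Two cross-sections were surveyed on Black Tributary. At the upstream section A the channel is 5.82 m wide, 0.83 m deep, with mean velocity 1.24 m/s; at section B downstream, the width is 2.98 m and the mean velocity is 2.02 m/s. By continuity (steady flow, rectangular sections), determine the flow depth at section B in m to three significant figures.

0.995 m

Q = A₁V₁ = (5.82×0.83) × 1.24 = 5.990 m³/s
d₂ = Q/(b₂ V₂) = 5.990/(2.98×2.02) = 0.9951 m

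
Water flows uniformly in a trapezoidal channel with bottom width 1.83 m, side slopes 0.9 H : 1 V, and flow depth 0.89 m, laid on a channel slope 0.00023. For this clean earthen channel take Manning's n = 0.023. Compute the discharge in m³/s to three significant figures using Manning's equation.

1.04 m³/s

A = (b + z·y)·y = (1.83 + 0.9×0.89)×0.89 = 2.342 m²
P = b + 2y√(1+z²) = 1.83 + 2×0.89×√(1+0.9²) = 4.225 m
R = A/P = 2.342/4.225 = 0.5543 m
Q = (1/n)·A·R^(2/3)·S^(1/2) = (1/0.023) × 2.342 × 0.5543^(2/3) × 0.00023^(1/2) = 1.042 m³/s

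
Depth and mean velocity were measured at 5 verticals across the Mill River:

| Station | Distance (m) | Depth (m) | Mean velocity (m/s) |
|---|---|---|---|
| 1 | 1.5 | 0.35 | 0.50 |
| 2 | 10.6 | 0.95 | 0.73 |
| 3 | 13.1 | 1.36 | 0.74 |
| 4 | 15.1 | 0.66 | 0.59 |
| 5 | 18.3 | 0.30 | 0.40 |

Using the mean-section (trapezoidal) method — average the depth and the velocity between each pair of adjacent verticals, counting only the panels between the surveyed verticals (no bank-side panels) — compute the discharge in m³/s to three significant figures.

7.86 m³/s

Panel 1-2: Δb = 9.1 m, d̄ = (0.35+0.95)/2 = 0.65, v̄ = (0.50+0.73)/2 = 0.615 → q = 9.1×0.65×0.615 = 3.638 m³/s
Panel 2-3: Δb = 2.5 m, d̄ = (0.95+1.36)/2 = 1.155, v̄ = (0.73+0.74)/2 = 0.735 → q = 2.5×1.155×0.735 = 2.122 m³/s
Panel 3-4: Δb = 2 m, d̄ = (1.36+0.66)/2 = 1.01, v̄ = (0.74+0.59)/2 = 0.665 → q = 2×1.01×0.665 = 1.343 m³/s
Panel 4-5: Δb = 3.2 m, d̄ = (0.66+0.30)/2 = 0.48, v̄ = (0.59+0.40)/2 = 0.495 → q = 3.2×0.48×0.495 = 0.7603 m³/s
Q = Σ q = 7.864 m³/s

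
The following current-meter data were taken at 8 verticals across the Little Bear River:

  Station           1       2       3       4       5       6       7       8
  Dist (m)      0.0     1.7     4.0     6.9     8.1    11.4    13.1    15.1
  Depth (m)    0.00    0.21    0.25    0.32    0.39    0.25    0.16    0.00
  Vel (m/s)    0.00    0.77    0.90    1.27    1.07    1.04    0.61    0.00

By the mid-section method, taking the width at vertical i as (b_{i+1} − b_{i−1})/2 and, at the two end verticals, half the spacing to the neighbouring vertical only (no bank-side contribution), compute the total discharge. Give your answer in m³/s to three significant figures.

w_2 = (4.0 − 0.0)/2 = 2 m; q_2 = 0.77 × 0.21 × 2 = 0.3234 m³/s
w_3 = (6.9 − 1.7)/2 = 2.6 m; q_3 = 0.90 × 0.25 × 2.6 = 0.5850 m³/s
w_4 = (8.1 − 4.0)/2 = 2.05 m; q_4 = 1.27 × 0.32 × 2.05 = 0.8331 m³/s
w_5 = (11.4 − 6.9)/2 = 2.25 m; q_5 = 1.07 × 0.39 × 2.25 = 0.9389 m³/s
w_6 = (13.1 − 8.1)/2 = 2.5 m; q_6 = 1.04 × 0.25 × 2.5 = 0.6500 m³/s
w_7 = (15.1 − 11.4)/2 = 1.85 m; q_7 = 0.61 × 0.16 × 1.85 = 0.1806 m³/s
Stations 1, 8 contribute zero (depth or velocity is 0).
Q = Σ qᵢ = 3.511 m³/s

3.51 m³/s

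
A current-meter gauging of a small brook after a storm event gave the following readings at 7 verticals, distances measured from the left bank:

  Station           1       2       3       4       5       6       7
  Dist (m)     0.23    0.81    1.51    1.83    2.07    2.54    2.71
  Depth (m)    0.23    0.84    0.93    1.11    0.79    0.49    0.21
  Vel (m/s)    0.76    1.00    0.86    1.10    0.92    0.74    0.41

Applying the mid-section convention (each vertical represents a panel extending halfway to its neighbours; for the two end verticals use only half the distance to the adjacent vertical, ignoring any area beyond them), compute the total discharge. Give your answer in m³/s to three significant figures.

1.72 m³/s

w_1 = (0.81 − 0.23)/2 = 0.29 m; q_1 = 0.76 × 0.23 × 0.29 = 0.05069 m³/s
w_2 = (1.51 − 0.23)/2 = 0.64 m; q_2 = 1.00 × 0.84 × 0.64 = 0.5376 m³/s
w_3 = (1.83 − 0.81)/2 = 0.51 m; q_3 = 0.86 × 0.93 × 0.51 = 0.4079 m³/s
w_4 = (2.07 − 1.51)/2 = 0.28 m; q_4 = 1.10 × 1.11 × 0.28 = 0.3419 m³/s
w_5 = (2.54 − 1.83)/2 = 0.355 m; q_5 = 0.92 × 0.79 × 0.355 = 0.2580 m³/s
w_6 = (2.71 − 2.07)/2 = 0.32 m; q_6 = 0.74 × 0.49 × 0.32 = 0.1160 m³/s
w_7 = (2.71 − 2.54)/2 = 0.085 m; q_7 = 0.41 × 0.21 × 0.085 = 0.007319 m³/s
Q = Σ qᵢ = 1.719 m³/s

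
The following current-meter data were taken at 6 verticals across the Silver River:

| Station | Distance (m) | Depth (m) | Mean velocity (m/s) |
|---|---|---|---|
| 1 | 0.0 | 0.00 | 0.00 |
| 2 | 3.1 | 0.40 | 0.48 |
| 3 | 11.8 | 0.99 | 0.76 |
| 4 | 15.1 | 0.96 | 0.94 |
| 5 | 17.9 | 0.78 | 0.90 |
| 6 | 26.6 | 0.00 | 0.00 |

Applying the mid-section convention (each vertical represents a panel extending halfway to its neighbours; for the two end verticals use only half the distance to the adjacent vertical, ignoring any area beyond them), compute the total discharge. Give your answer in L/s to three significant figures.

w_2 = (11.8 − 0.0)/2 = 5.9 m; q_2 = 0.48 × 0.40 × 5.9 = 1.133 m³/s
w_3 = (15.1 − 3.1)/2 = 6 m; q_3 = 0.76 × 0.99 × 6 = 4.514 m³/s
w_4 = (17.9 − 11.8)/2 = 3.05 m; q_4 = 0.94 × 0.96 × 3.05 = 2.752 m³/s
w_5 = (26.6 − 15.1)/2 = 5.75 m; q_5 = 0.90 × 0.78 × 5.75 = 4.037 m³/s
Stations 1, 6 contribute zero (depth or velocity is 0).
Q = Σ qᵢ = 12.44 m³/s
= 12.44 × 1000 = 12440 L/s

12400 L/s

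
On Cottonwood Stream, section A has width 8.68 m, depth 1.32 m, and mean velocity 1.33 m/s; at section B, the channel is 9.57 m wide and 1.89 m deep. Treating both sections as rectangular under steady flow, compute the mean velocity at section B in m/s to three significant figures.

Q = A₁V₁ = (8.68×1.32) × 1.33 = 15.24 m³/s
A₂ = 9.57 × 1.89 = 18.09 m²
V₂ = Q/A₂ = 15.24/18.09 = 0.8425 m/s

0.843 m/s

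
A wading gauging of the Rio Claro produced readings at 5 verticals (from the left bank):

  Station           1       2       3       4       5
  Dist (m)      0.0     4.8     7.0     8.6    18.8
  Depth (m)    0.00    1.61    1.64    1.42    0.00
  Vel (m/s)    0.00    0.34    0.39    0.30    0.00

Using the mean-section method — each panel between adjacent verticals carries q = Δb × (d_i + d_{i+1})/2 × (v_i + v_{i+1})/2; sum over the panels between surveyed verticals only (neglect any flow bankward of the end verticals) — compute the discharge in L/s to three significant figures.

Panel 1-2: Δb = 4.8 m, d̄ = (0.00+1.61)/2 = 0.805, v̄ = (0.00+0.34)/2 = 0.17 → q = 4.8×0.805×0.17 = 0.6569 m³/s
Panel 2-3: Δb = 2.2 m, d̄ = (1.61+1.64)/2 = 1.625, v̄ = (0.34+0.39)/2 = 0.365 → q = 2.2×1.625×0.365 = 1.305 m³/s
Panel 3-4: Δb = 1.6 m, d̄ = (1.64+1.42)/2 = 1.53, v̄ = (0.39+0.30)/2 = 0.345 → q = 1.6×1.53×0.345 = 0.8446 m³/s
Panel 4-5: Δb = 10.2 m, d̄ = (1.42+0.00)/2 = 0.71, v̄ = (0.30+0.00)/2 = 0.15 → q = 10.2×0.71×0.15 = 1.086 m³/s
Q = Σ q = 3.893 m³/s
= 3.893 × 1000 = 3893 L/s

3890 L/s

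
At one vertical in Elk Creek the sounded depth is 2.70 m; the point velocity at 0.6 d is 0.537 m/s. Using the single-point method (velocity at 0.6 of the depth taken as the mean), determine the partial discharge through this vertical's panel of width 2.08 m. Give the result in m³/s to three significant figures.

v̄ = v₀.₆ = 0.537 m/s
q = v̄ × d × w = 0.5370 × 2.70 × 2.08 = 3.016 m³/s

3.02 m³/s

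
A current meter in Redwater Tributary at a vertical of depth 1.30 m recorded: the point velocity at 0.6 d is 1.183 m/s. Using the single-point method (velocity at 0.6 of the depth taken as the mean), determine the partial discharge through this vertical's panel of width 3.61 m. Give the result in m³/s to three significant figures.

5.55 m³/s

v̄ = v₀.₆ = 1.183 m/s
q = v̄ × d × w = 1.183 × 1.30 × 3.61 = 5.552 m³/s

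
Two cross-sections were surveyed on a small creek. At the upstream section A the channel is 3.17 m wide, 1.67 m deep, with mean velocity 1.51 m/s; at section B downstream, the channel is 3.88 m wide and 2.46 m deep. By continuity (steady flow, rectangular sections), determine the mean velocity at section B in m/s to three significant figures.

0.838 m/s

Q = A₁V₁ = (3.17×1.67) × 1.51 = 7.994 m³/s
A₂ = 3.88 × 2.46 = 9.545 m²
V₂ = Q/A₂ = 7.994/9.545 = 0.8375 m/s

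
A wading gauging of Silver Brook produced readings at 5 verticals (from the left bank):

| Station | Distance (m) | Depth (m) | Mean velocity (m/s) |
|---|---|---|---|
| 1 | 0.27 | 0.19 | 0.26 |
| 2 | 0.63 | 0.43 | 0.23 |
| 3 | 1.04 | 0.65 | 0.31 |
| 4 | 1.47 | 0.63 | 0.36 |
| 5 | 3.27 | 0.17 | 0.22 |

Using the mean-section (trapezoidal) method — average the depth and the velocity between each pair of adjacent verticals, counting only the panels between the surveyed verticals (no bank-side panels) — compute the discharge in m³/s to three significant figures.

Panel 1-2: Δb = 0.36 m, d̄ = (0.19+0.43)/2 = 0.31, v̄ = (0.26+0.23)/2 = 0.245 → q = 0.36×0.31×0.245 = 0.02734 m³/s
Panel 2-3: Δb = 0.41 m, d̄ = (0.43+0.65)/2 = 0.54, v̄ = (0.23+0.31)/2 = 0.27 → q = 0.41×0.54×0.27 = 0.05978 m³/s
Panel 3-4: Δb = 0.43 m, d̄ = (0.65+0.63)/2 = 0.64, v̄ = (0.31+0.36)/2 = 0.335 → q = 0.43×0.64×0.335 = 0.09219 m³/s
Panel 4-5: Δb = 1.8 m, d̄ = (0.63+0.17)/2 = 0.4, v̄ = (0.36+0.22)/2 = 0.29 → q = 1.8×0.4×0.29 = 0.2088 m³/s
Q = Σ q = 0.3881 m³/s

0.388 m³/s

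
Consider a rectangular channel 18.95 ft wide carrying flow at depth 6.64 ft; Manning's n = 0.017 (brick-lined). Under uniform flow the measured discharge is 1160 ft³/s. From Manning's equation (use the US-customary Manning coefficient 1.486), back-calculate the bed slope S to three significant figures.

A = b·y = 18.95 × 6.64 = 125.8 ft²
P = b + 2y = 18.95 + 2×6.64 = 32.23 ft
R = A/P = 125.8/32.23 = 3.904 ft
S = (Q·n / (1.486·A·R^(2/3)))² = (1160×0.017 / (1.486×125.8×2.479))² = 0.001809

0.00181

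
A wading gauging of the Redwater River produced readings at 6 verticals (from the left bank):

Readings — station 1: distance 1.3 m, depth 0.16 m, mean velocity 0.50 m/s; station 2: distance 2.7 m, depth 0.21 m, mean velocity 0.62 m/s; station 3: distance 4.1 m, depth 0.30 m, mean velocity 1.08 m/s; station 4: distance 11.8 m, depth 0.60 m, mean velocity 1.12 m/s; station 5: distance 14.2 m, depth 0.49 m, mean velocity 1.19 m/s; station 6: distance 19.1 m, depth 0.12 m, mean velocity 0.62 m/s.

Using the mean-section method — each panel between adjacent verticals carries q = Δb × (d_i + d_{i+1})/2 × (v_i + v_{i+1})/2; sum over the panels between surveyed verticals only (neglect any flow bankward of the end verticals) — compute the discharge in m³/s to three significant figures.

7.12 m³/s

Panel 1-2: Δb = 1.4 m, d̄ = (0.16+0.21)/2 = 0.185, v̄ = (0.50+0.62)/2 = 0.56 → q = 1.4×0.185×0.56 = 0.1450 m³/s
Panel 2-3: Δb = 1.4 m, d̄ = (0.21+0.30)/2 = 0.255, v̄ = (0.62+1.08)/2 = 0.85 → q = 1.4×0.255×0.85 = 0.3035 m³/s
Panel 3-4: Δb = 7.7 m, d̄ = (0.30+0.60)/2 = 0.45, v̄ = (1.08+1.12)/2 = 1.1 → q = 7.7×0.45×1.1 = 3.812 m³/s
Panel 4-5: Δb = 2.4 m, d̄ = (0.60+0.49)/2 = 0.545, v̄ = (1.12+1.19)/2 = 1.155 → q = 2.4×0.545×1.155 = 1.511 m³/s
Panel 5-6: Δb = 4.9 m, d̄ = (0.49+0.12)/2 = 0.305, v̄ = (1.19+0.62)/2 = 0.905 → q = 4.9×0.305×0.905 = 1.353 m³/s
Q = Σ q = 7.123 m³/s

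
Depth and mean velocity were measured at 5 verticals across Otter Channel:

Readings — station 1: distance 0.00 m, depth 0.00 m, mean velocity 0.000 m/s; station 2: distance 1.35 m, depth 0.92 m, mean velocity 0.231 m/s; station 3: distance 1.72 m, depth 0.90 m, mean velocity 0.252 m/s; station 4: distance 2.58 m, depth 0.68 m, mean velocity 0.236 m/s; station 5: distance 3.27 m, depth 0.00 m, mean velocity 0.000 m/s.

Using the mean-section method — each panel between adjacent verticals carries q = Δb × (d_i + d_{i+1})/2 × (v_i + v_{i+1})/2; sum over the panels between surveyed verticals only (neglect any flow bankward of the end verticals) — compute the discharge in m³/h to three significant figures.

1250 m³/h

Panel 1-2: Δb = 1.35 m, d̄ = (0.00+0.92)/2 = 0.46, v̄ = (0.000+0.231)/2 = 0.1155 → q = 1.35×0.46×0.1155 = 0.07173 m³/s
Panel 2-3: Δb = 0.37 m, d̄ = (0.92+0.90)/2 = 0.91, v̄ = (0.231+0.252)/2 = 0.2415 → q = 0.37×0.91×0.2415 = 0.08131 m³/s
Panel 3-4: Δb = 0.86 m, d̄ = (0.90+0.68)/2 = 0.79, v̄ = (0.252+0.236)/2 = 0.244 → q = 0.86×0.79×0.244 = 0.1658 m³/s
Panel 4-5: Δb = 0.69 m, d̄ = (0.68+0.00)/2 = 0.34, v̄ = (0.236+0.000)/2 = 0.118 → q = 0.69×0.34×0.118 = 0.02768 m³/s
Q = Σ q = 0.3465 m³/s
= 0.3465 × 3600 = 1247 m³/h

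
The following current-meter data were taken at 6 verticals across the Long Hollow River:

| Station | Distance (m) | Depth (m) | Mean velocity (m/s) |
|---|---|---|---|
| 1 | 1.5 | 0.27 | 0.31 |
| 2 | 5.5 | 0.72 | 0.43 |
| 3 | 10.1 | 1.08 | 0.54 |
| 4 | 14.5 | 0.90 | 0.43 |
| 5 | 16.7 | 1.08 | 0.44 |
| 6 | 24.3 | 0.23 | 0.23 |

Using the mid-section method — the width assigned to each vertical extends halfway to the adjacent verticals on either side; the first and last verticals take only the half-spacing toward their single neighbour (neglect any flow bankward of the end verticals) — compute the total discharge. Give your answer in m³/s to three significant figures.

w_1 = (5.5 − 1.5)/2 = 2 m; q_1 = 0.31 × 0.27 × 2 = 0.1674 m³/s
w_2 = (10.1 − 1.5)/2 = 4.3 m; q_2 = 0.43 × 0.72 × 4.3 = 1.331 m³/s
w_3 = (14.5 − 5.5)/2 = 4.5 m; q_3 = 0.54 × 1.08 × 4.5 = 2.624 m³/s
w_4 = (16.7 − 10.1)/2 = 3.3 m; q_4 = 0.43 × 0.90 × 3.3 = 1.277 m³/s
w_5 = (24.3 − 14.5)/2 = 4.9 m; q_5 = 0.44 × 1.08 × 4.9 = 2.328 m³/s
w_6 = (24.3 − 16.7)/2 = 3.8 m; q_6 = 0.23 × 0.23 × 3.8 = 0.2010 m³/s
Q = Σ qᵢ = 7.930 m³/s

7.93 m³/s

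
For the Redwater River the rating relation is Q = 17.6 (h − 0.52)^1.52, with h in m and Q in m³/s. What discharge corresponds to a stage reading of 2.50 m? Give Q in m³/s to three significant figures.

Q = 17.6 × (2.50 − 0.52)^1.52 = 17.6 × 1.98^1.52 = 49.71 m³/s

49.7 m³/s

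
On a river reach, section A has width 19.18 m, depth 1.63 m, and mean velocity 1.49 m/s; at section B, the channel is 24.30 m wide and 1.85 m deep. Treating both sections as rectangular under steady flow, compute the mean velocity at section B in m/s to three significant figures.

Q = A₁V₁ = (19.18×1.63) × 1.49 = 46.58 m³/s
A₂ = 24.30 × 1.85 = 44.96 m²
V₂ = Q/A₂ = 46.58/44.96 = 1.036 m/s

1.04 m/s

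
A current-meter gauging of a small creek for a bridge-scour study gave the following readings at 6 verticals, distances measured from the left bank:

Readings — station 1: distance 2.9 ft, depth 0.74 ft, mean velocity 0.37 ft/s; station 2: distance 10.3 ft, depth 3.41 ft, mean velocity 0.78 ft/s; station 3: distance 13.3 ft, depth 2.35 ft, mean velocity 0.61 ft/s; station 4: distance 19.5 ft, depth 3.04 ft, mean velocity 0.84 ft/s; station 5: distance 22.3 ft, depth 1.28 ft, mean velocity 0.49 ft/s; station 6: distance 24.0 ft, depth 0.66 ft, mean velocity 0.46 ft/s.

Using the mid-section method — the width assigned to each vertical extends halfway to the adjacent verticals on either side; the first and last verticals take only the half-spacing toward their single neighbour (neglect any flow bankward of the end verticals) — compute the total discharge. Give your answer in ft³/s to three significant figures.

w_1 = (10.3 − 2.9)/2 = 3.7 ft; q_1 = 0.37 × 0.74 × 3.7 = 1.013 ft³/s
w_2 = (13.3 − 2.9)/2 = 5.2 ft; q_2 = 0.78 × 3.41 × 5.2 = 13.83 ft³/s
w_3 = (19.5 − 10.3)/2 = 4.6 ft; q_3 = 0.61 × 2.35 × 4.6 = 6.594 ft³/s
w_4 = (22.3 − 13.3)/2 = 4.5 ft; q_4 = 0.84 × 3.04 × 4.5 = 11.49 ft³/s
w_5 = (24.0 − 19.5)/2 = 2.25 ft; q_5 = 0.49 × 1.28 × 2.25 = 1.411 ft³/s
w_6 = (24.0 − 22.3)/2 = 0.85 ft; q_6 = 0.46 × 0.66 × 0.85 = 0.2581 ft³/s
Q = Σ qᵢ = 34.60 ft³/s

34.6 ft³/s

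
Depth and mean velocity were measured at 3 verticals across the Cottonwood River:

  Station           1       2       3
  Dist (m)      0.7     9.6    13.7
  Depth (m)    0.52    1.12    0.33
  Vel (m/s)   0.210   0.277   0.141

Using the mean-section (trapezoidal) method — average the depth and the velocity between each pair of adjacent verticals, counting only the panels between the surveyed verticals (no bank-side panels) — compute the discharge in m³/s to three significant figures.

Panel 1-2: Δb = 8.9 m, d̄ = (0.52+1.12)/2 = 0.82, v̄ = (0.210+0.277)/2 = 0.2435 → q = 8.9×0.82×0.2435 = 1.777 m³/s
Panel 2-3: Δb = 4.1 m, d̄ = (1.12+0.33)/2 = 0.725, v̄ = (0.277+0.141)/2 = 0.209 → q = 4.1×0.725×0.209 = 0.6213 m³/s
Q = Σ q = 2.398 m³/s

2.40 m³/s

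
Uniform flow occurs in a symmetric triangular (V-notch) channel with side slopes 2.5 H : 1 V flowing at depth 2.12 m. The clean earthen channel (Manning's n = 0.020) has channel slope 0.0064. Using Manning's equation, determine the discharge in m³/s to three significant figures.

44.5 m³/s

A = z·y² = 2.5×2.12² = 11.24 m²
P = 2y√(1+z²) = 2×2.12×√(1+2.5²) = 11.42 m
R = A/P = 11.24/11.42 = 0.9842 m
Q = (1/n)·A·R^(2/3)·S^(1/2) = (1/0.020) × 11.24 × 0.9842^(2/3) × 0.0064^(1/2) = 44.47 m³/s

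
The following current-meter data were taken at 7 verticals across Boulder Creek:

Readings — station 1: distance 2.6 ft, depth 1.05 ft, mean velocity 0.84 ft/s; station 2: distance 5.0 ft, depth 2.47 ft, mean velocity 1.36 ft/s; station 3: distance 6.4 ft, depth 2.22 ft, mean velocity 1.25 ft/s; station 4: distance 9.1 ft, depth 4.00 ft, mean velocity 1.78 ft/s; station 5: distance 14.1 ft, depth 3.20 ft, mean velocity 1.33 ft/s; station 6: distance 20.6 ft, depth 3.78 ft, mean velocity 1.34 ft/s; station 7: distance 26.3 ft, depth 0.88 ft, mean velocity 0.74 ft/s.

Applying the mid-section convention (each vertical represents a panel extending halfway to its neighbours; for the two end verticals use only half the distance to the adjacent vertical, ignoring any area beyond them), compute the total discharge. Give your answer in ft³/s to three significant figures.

97.8 ft³/s

w_1 = (5.0 − 2.6)/2 = 1.2 ft; q_1 = 0.84 × 1.05 × 1.2 = 1.058 ft³/s
w_2 = (6.4 − 2.6)/2 = 1.9 ft; q_2 = 1.36 × 2.47 × 1.9 = 6.382 ft³/s
w_3 = (9.1 − 5.0)/2 = 2.05 ft; q_3 = 1.25 × 2.22 × 2.05 = 5.689 ft³/s
w_4 = (14.1 − 6.4)/2 = 3.85 ft; q_4 = 1.78 × 4.00 × 3.85 = 27.41 ft³/s
w_5 = (20.6 − 9.1)/2 = 5.75 ft; q_5 = 1.33 × 3.20 × 5.75 = 24.47 ft³/s
w_6 = (26.3 − 14.1)/2 = 6.1 ft; q_6 = 1.34 × 3.78 × 6.1 = 30.90 ft³/s
w_7 = (26.3 − 20.6)/2 = 2.85 ft; q_7 = 0.74 × 0.88 × 2.85 = 1.856 ft³/s
Q = Σ qᵢ = 97.77 ft³/s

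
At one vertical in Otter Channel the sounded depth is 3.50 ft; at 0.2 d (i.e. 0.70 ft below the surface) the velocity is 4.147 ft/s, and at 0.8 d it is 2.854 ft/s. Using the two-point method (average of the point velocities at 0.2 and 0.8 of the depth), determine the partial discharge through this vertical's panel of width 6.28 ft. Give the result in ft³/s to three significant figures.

v̄ = (4.147 + 2.854) / 2 = 3.501 ft/s
q = v̄ × d × w = 3.501 × 3.50 × 6.28 = 76.94 ft³/s

76.9 ft³/s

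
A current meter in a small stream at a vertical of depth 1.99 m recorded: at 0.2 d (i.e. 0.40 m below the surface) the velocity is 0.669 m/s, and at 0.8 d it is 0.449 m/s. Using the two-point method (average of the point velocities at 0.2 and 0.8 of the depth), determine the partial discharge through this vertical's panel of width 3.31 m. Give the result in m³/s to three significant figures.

3.68 m³/s

v̄ = (0.669 + 0.449) / 2 = 0.5590 m/s
q = v̄ × d × w = 0.5590 × 1.99 × 3.31 = 3.682 m³/s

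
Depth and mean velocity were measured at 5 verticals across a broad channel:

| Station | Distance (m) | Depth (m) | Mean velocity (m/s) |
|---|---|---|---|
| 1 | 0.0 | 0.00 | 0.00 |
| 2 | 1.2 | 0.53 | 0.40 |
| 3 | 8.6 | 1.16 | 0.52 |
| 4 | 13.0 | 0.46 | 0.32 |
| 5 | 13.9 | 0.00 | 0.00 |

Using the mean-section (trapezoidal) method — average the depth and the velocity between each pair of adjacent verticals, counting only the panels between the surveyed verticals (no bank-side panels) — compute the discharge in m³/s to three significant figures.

Panel 1-2: Δb = 1.2 m, d̄ = (0.00+0.53)/2 = 0.265, v̄ = (0.00+0.40)/2 = 0.2 → q = 1.2×0.265×0.2 = 0.06360 m³/s
Panel 2-3: Δb = 7.4 m, d̄ = (0.53+1.16)/2 = 0.845, v̄ = (0.40+0.52)/2 = 0.46 → q = 7.4×0.845×0.46 = 2.876 m³/s
Panel 3-4: Δb = 4.4 m, d̄ = (1.16+0.46)/2 = 0.81, v̄ = (0.52+0.32)/2 = 0.42 → q = 4.4×0.81×0.42 = 1.497 m³/s
Panel 4-5: Δb = 0.9 m, d̄ = (0.46+0.00)/2 = 0.23, v̄ = (0.32+0.00)/2 = 0.16 → q = 0.9×0.23×0.16 = 0.03312 m³/s
Q = Σ q = 4.470 m³/s

4.47 m³/s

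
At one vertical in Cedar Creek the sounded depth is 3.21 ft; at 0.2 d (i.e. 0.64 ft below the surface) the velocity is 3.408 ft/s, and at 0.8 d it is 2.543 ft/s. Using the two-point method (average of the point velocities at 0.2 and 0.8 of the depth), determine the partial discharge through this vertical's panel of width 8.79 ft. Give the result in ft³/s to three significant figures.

v̄ = (3.408 + 2.543) / 2 = 2.976 ft/s
q = v̄ × d × w = 2.976 × 3.21 × 8.79 = 83.96 ft³/s

84.0 ft³/s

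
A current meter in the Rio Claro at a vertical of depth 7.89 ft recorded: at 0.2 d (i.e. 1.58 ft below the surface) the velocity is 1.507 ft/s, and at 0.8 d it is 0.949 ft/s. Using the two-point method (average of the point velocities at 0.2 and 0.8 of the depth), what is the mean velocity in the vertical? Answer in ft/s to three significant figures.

v̄ = (1.507 + 0.949) / 2 = 1.228 ft/s

1.23 ft/s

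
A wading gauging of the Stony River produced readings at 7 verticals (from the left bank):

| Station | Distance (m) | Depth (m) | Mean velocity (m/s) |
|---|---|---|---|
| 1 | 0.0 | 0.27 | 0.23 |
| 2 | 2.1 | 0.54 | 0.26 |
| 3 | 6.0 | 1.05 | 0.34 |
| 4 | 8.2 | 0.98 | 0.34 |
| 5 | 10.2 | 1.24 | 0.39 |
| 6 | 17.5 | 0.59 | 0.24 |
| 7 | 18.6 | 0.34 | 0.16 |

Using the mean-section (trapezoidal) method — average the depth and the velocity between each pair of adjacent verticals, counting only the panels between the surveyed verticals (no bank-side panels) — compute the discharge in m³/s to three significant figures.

Panel 1-2: Δb = 2.1 m, d̄ = (0.27+0.54)/2 = 0.405, v̄ = (0.23+0.26)/2 = 0.245 → q = 2.1×0.405×0.245 = 0.2084 m³/s
Panel 2-3: Δb = 3.9 m, d̄ = (0.54+1.05)/2 = 0.795, v̄ = (0.26+0.34)/2 = 0.3 → q = 3.9×0.795×0.3 = 0.9302 m³/s
Panel 3-4: Δb = 2.2 m, d̄ = (1.05+0.98)/2 = 1.015, v̄ = (0.34+0.34)/2 = 0.34 → q = 2.2×1.015×0.34 = 0.7592 m³/s
Panel 4-5: Δb = 2 m, d̄ = (0.98+1.24)/2 = 1.11, v̄ = (0.34+0.39)/2 = 0.365 → q = 2×1.11×0.365 = 0.8103 m³/s
Panel 5-6: Δb = 7.3 m, d̄ = (1.24+0.59)/2 = 0.915, v̄ = (0.39+0.24)/2 = 0.315 → q = 7.3×0.915×0.315 = 2.104 m³/s
Panel 6-7: Δb = 1.1 m, d̄ = (0.59+0.34)/2 = 0.465, v̄ = (0.24+0.16)/2 = 0.2 → q = 1.1×0.465×0.2 = 0.1023 m³/s
Q = Σ q = 4.914 m³/s

4.91 m³/s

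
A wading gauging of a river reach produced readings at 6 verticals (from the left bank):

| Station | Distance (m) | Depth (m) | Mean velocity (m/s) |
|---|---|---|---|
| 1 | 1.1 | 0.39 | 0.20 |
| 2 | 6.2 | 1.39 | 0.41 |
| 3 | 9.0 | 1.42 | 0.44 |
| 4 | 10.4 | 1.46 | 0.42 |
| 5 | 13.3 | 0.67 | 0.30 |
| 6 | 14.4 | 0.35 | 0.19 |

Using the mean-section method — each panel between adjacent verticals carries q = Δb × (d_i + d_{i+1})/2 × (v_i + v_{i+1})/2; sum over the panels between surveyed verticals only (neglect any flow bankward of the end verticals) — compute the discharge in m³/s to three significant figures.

5.17 m³/s

Panel 1-2: Δb = 5.1 m, d̄ = (0.39+1.39)/2 = 0.89, v̄ = (0.20+0.41)/2 = 0.305 → q = 5.1×0.89×0.305 = 1.384 m³/s
Panel 2-3: Δb = 2.8 m, d̄ = (1.39+1.42)/2 = 1.405, v̄ = (0.41+0.44)/2 = 0.425 → q = 2.8×1.405×0.425 = 1.672 m³/s
Panel 3-4: Δb = 1.4 m, d̄ = (1.42+1.46)/2 = 1.44, v̄ = (0.44+0.42)/2 = 0.43 → q = 1.4×1.44×0.43 = 0.8669 m³/s
Panel 4-5: Δb = 2.9 m, d̄ = (1.46+0.67)/2 = 1.065, v̄ = (0.42+0.30)/2 = 0.36 → q = 2.9×1.065×0.36 = 1.112 m³/s
Panel 5-6: Δb = 1.1 m, d̄ = (0.67+0.35)/2 = 0.51, v̄ = (0.30+0.19)/2 = 0.245 → q = 1.1×0.51×0.245 = 0.1374 m³/s
Q = Σ q = 5.173 m³/s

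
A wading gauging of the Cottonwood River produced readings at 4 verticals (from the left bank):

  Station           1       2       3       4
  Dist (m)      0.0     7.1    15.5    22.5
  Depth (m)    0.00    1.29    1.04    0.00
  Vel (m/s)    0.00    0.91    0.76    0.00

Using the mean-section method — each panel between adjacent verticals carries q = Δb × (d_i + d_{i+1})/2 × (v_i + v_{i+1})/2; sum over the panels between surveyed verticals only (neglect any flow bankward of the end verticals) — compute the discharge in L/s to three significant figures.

Panel 1-2: Δb = 7.1 m, d̄ = (0.00+1.29)/2 = 0.645, v̄ = (0.00+0.91)/2 = 0.455 → q = 7.1×0.645×0.455 = 2.084 m³/s
Panel 2-3: Δb = 8.4 m, d̄ = (1.29+1.04)/2 = 1.165, v̄ = (0.91+0.76)/2 = 0.835 → q = 8.4×1.165×0.835 = 8.171 m³/s
Panel 3-4: Δb = 7 m, d̄ = (1.04+0.00)/2 = 0.52, v̄ = (0.76+0.00)/2 = 0.38 → q = 7×0.52×0.38 = 1.383 m³/s
Q = Σ q = 11.64 m³/s
= 11.64 × 1000 = 11640 L/s

11600 L/s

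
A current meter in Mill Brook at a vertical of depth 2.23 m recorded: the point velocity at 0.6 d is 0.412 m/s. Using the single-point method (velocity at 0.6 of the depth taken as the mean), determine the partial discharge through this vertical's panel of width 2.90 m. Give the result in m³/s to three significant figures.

v̄ = v₀.₆ = 0.412 m/s
q = v̄ × d × w = 0.4120 × 2.23 × 2.90 = 2.664 m³/s

2.66 m³/s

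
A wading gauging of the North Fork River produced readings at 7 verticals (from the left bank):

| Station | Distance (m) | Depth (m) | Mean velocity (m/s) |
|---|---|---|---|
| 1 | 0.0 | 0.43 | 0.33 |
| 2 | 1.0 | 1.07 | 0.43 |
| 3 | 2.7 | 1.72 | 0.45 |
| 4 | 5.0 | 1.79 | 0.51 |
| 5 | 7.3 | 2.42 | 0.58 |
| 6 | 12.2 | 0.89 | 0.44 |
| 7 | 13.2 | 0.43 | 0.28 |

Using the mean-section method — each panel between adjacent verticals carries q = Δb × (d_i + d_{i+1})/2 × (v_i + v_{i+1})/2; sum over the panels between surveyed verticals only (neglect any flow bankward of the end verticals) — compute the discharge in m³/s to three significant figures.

Panel 1-2: Δb = 1 m, d̄ = (0.43+1.07)/2 = 0.75, v̄ = (0.33+0.43)/2 = 0.38 → q = 1×0.75×0.38 = 0.2850 m³/s
Panel 2-3: Δb = 1.7 m, d̄ = (1.07+1.72)/2 = 1.395, v̄ = (0.43+0.45)/2 = 0.44 → q = 1.7×1.395×0.44 = 1.043 m³/s
Panel 3-4: Δb = 2.3 m, d̄ = (1.72+1.79)/2 = 1.755, v̄ = (0.45+0.51)/2 = 0.48 → q = 2.3×1.755×0.48 = 1.938 m³/s
Panel 4-5: Δb = 2.3 m, d̄ = (1.79+2.42)/2 = 2.105, v̄ = (0.51+0.58)/2 = 0.545 → q = 2.3×2.105×0.545 = 2.639 m³/s
Panel 5-6: Δb = 4.9 m, d̄ = (2.42+0.89)/2 = 1.655, v̄ = (0.58+0.44)/2 = 0.51 → q = 4.9×1.655×0.51 = 4.136 m³/s
Panel 6-7: Δb = 1 m, d̄ = (0.89+0.43)/2 = 0.66, v̄ = (0.44+0.28)/2 = 0.36 → q = 1×0.66×0.36 = 0.2376 m³/s
Q = Σ q = 10.28 m³/s

10.3 m³/s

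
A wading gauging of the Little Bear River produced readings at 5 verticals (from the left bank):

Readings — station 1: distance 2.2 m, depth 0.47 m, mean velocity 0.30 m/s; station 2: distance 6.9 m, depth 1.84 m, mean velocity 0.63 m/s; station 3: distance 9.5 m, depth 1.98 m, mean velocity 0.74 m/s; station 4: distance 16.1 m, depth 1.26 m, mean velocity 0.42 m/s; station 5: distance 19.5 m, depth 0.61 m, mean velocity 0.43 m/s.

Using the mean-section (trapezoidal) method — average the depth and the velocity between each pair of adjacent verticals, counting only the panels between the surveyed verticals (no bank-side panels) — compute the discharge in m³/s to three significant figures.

13.5 m³/s

Panel 1-2: Δb = 4.7 m, d̄ = (0.47+1.84)/2 = 1.155, v̄ = (0.30+0.63)/2 = 0.465 → q = 4.7×1.155×0.465 = 2.524 m³/s
Panel 2-3: Δb = 2.6 m, d̄ = (1.84+1.98)/2 = 1.91, v̄ = (0.63+0.74)/2 = 0.685 → q = 2.6×1.91×0.685 = 3.402 m³/s
Panel 3-4: Δb = 6.6 m, d̄ = (1.98+1.26)/2 = 1.62, v̄ = (0.74+0.42)/2 = 0.58 → q = 6.6×1.62×0.58 = 6.201 m³/s
Panel 4-5: Δb = 3.4 m, d̄ = (1.26+0.61)/2 = 0.935, v̄ = (0.42+0.43)/2 = 0.425 → q = 3.4×0.935×0.425 = 1.351 m³/s
Q = Σ q = 13.48 m³/s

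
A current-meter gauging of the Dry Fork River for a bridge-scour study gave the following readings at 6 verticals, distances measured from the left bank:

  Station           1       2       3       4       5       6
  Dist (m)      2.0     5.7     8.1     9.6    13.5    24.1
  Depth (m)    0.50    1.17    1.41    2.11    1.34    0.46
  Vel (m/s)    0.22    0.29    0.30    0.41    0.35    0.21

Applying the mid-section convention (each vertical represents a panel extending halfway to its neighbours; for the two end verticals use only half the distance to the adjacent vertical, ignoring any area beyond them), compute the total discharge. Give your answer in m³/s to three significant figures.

8.31 m³/s

w_1 = (5.7 − 2.0)/2 = 1.85 m; q_1 = 0.22 × 0.50 × 1.85 = 0.2035 m³/s
w_2 = (8.1 − 2.0)/2 = 3.05 m; q_2 = 0.29 × 1.17 × 3.05 = 1.035 m³/s
w_3 = (9.6 − 5.7)/2 = 1.95 m; q_3 = 0.30 × 1.41 × 1.95 = 0.8249 m³/s
w_4 = (13.5 − 8.1)/2 = 2.7 m; q_4 = 0.41 × 2.11 × 2.7 = 2.336 m³/s
w_5 = (24.1 − 9.6)/2 = 7.25 m; q_5 = 0.35 × 1.34 × 7.25 = 3.400 m³/s
w_6 = (24.1 − 13.5)/2 = 5.3 m; q_6 = 0.21 × 0.46 × 5.3 = 0.5120 m³/s
Q = Σ qᵢ = 8.311 m³/s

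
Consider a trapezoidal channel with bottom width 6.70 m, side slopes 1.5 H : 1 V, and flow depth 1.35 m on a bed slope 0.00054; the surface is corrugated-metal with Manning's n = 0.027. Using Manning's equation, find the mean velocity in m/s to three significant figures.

A = (b + z·y)·y = (6.70 + 1.5×1.35)×1.35 = 11.78 m²
P = b + 2y√(1+z²) = 6.70 + 2×1.35×√(1+1.5²) = 11.57 m
R = A/P = 11.78/11.57 = 1.018 m
Q = (1/n)·A·R^(2/3)·S^(1/2) = (1/0.027) × 11.78 × 1.018^(2/3) × 0.00054^(1/2) = 10.26 m³/s
V = Q/A = 10.26/11.78 = 0.8711 m/s

0.871 m/s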